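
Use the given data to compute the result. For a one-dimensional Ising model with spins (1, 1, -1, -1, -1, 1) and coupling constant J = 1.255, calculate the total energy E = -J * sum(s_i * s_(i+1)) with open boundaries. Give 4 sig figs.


Step 1: Nearest-neighbor products: 1, -1, 1, 1, -1
Step 2: Sum of products = 1
Step 3: E = -1.255 * 1 = -1.255

-1.255


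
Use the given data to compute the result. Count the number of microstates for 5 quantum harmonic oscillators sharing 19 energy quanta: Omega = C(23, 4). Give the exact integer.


Step 1: Use binomial coefficient C(23, 4)
Step 2: Numerator = 23! / 19!
Step 3: Denominator = 4!
Step 4: Omega = 8855

8855


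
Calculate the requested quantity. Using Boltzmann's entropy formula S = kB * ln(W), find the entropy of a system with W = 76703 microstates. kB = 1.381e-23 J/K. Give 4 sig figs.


Step 1: ln(W) = ln(76703) = 11.25
Step 2: S = kB * ln(W) = 1.381e-23 * 11.25
Step 3: S = 1.553e-22 J/K

1.553e-22


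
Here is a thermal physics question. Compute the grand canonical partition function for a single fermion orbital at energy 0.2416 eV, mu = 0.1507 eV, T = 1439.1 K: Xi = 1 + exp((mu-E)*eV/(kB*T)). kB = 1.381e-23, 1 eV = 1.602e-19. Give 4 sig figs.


Step 1: (mu - E) = 0.1507 - 0.2416 = -0.0909 eV
Step 2: x = (mu-E)*eV/(kB*T) = -0.0909*1.602e-19/(1.381e-23*1439.1) = -0.7327
Step 3: exp(x) = 0.4806
Step 4: Xi = 1 + 0.4806 = 1.481

1.481


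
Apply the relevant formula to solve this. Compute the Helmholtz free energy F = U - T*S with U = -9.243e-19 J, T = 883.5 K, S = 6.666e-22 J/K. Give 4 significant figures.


Step 1: T*S = 883.5 * 6.666e-22 = 5.889e-19 J
Step 2: F = U - T*S = -9.243e-19 - 5.889e-19
Step 3: F = -1.513e-18 J

-1.513e-18


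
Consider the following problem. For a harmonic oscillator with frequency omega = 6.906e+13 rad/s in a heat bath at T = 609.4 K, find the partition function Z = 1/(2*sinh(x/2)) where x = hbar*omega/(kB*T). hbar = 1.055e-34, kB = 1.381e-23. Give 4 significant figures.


Step 1: Compute x = hbar*omega/(kB*T) = 1.055e-34*6.906e+13/(1.381e-23*609.4) = 0.8657
Step 2: x/2 = 0.4329
Step 3: sinh(x/2) = 0.4465
Step 4: Z = 1/(2*0.4465) = 1.12

1.12


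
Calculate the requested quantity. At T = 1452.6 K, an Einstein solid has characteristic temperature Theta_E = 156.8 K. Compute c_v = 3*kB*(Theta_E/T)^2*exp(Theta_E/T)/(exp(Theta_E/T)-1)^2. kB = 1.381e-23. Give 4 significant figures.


Step 1: x = Theta_E/T = 156.8/1452.6 = 0.1079
Step 2: x^2 = 0.01165
Step 3: exp(x) = 1.114
Step 4: c_v = 3*1.381e-23*0.01165*1.114/(1.114-1)^2 = 4.139e-23

4.139e-23


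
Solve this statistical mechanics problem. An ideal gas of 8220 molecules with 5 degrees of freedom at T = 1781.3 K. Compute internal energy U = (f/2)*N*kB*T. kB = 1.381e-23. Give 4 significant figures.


Step 1: f/2 = 5/2 = 2.5
Step 2: N*kB*T = 8220*1.381e-23*1781.3 = 2.022e-16
Step 3: U = 2.5 * 2.022e-16 = 5.055e-16 J

5.055e-16


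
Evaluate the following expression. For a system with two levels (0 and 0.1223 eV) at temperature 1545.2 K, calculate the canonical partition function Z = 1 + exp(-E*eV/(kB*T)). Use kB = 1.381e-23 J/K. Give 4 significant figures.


Step 1: Compute beta*E = E*eV/(kB*T) = 0.1223*1.602e-19/(1.381e-23*1545.2) = 0.9181
Step 2: exp(-beta*E) = exp(-0.9181) = 0.3993
Step 3: Z = 1 + 0.3993 = 1.399

1.399


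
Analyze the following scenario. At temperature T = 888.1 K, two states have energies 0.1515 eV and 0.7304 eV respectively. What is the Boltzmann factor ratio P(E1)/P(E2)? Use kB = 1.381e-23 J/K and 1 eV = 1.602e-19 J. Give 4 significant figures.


Step 1: Compute energy difference dE = E1 - E2 = 0.1515 - 0.7304 = -0.5789 eV
Step 2: Convert to Joules: dE_J = -0.5789 * 1.602e-19 = -9.274e-20 J
Step 3: Compute exponent = -dE_J / (kB * T) = -(-9.274e-20) / (1.381e-23 * 888.1) = 7.562
Step 4: P(E1)/P(E2) = exp(7.562) = 1923

1923


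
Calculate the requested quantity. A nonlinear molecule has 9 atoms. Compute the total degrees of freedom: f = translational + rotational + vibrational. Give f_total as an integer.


Step 1: Translational DOF = 3
Step 2: Rotational DOF (nonlinear) = 3
Step 3: Vibrational DOF = 3*9 - 6 = 21
Step 4: Total = 3 + 3 + 21 = 27

27


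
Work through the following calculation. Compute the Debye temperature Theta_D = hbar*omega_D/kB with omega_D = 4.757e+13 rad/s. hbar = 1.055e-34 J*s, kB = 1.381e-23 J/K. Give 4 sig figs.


Step 1: hbar*omega_D = 1.055e-34 * 4.757e+13 = 5.019e-21 J
Step 2: Theta_D = 5.019e-21 / 1.381e-23
Step 3: Theta_D = 363.4 K

363.4


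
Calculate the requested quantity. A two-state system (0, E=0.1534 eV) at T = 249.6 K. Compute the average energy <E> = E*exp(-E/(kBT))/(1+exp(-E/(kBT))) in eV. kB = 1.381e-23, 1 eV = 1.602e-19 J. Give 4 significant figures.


Step 1: beta*E = 0.1534*1.602e-19/(1.381e-23*249.6) = 7.129
Step 2: exp(-beta*E) = 0.0008012
Step 3: <E> = 0.1534*0.0008012/(1+0.0008012) = 0.0001228 eV

0.0001228


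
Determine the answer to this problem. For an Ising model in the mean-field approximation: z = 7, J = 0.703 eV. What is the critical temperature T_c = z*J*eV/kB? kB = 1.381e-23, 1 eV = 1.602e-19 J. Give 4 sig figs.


Step 1: z*J = 7*0.703 = 4.921 eV
Step 2: Convert to Joules: 4.921*1.602e-19 = 7.883e-19 J
Step 3: T_c = 7.883e-19 / 1.381e-23 = 5.709e+04 K

5.709e+04


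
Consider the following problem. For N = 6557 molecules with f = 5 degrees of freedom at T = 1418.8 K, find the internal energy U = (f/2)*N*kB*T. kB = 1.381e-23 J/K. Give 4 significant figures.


Step 1: f/2 = 5/2 = 2.5
Step 2: N*kB*T = 6557*1.381e-23*1418.8 = 1.285e-16
Step 3: U = 2.5 * 1.285e-16 = 3.212e-16 J

3.212e-16


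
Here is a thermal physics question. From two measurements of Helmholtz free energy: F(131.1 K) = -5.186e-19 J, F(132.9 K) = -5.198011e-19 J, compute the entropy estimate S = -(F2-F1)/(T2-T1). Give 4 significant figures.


Step 1: dF = F2 - F1 = -5.198011e-19 - (-5.186e-19) = -1.2011e-21 J
Step 2: dT = T2 - T1 = 132.9 - 131.1 = 1.8 K
Step 3: S = -dF/dT = -(-1.2011e-21)/1.8 = 6.673e-22 J/K

6.673e-22


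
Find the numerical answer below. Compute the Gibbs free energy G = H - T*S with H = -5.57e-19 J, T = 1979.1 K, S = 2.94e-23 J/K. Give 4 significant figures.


Step 1: T*S = 1979.1 * 2.94e-23 = 5.819e-20 J
Step 2: G = H - T*S = -5.57e-19 - 5.819e-20
Step 3: G = -6.152e-19 J

-6.152e-19


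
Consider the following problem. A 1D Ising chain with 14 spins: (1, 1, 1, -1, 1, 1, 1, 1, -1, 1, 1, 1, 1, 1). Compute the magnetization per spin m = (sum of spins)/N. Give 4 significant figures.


Step 1: Count up spins (+1): 12, down spins (-1): 2
Step 2: Total magnetization M = 12 - 2 = 10
Step 3: m = M/N = 10/14 = 0.7143

0.7143


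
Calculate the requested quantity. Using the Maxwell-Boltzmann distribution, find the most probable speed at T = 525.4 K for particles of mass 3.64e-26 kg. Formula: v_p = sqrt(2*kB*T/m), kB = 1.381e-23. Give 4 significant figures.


Step 1: Numerator = 2*kB*T = 2*1.381e-23*525.4 = 1.451e-20
Step 2: Ratio = 1.451e-20 / 3.64e-26 = 3.987e+05
Step 3: v_p = sqrt(3.987e+05) = 631.4 m/s

631.4


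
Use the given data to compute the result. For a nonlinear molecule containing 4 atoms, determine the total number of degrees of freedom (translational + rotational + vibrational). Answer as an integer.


Step 1: Translational DOF = 3
Step 2: Rotational DOF (nonlinear) = 3
Step 3: Vibrational DOF = 3*4 - 6 = 6
Step 4: Total = 3 + 3 + 6 = 12

12


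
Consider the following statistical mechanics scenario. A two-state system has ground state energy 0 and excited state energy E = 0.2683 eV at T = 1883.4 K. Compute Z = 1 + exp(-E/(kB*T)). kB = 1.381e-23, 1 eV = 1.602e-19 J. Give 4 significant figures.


Step 1: Compute beta*E = E*eV/(kB*T) = 0.2683*1.602e-19/(1.381e-23*1883.4) = 1.653
Step 2: exp(-beta*E) = exp(-1.653) = 0.1916
Step 3: Z = 1 + 0.1916 = 1.192

1.192


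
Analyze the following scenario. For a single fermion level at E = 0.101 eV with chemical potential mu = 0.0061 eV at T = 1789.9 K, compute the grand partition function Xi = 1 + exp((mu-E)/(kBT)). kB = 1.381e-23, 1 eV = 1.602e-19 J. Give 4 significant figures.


Step 1: (mu - E) = 0.0061 - 0.101 = -0.0949 eV
Step 2: x = (mu-E)*eV/(kB*T) = -0.0949*1.602e-19/(1.381e-23*1789.9) = -0.615
Step 3: exp(x) = 0.5406
Step 4: Xi = 1 + 0.5406 = 1.541

1.541


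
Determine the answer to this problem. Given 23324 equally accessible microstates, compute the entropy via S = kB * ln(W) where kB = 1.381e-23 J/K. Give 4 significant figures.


Step 1: ln(W) = ln(23324) = 10.06
Step 2: S = kB * ln(W) = 1.381e-23 * 10.06
Step 3: S = 1.389e-22 J/K

1.389e-22


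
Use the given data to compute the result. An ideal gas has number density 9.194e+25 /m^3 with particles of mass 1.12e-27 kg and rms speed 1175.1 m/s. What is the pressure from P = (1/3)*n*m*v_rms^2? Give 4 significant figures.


Step 1: v_rms^2 = 1175.1^2 = 1.381e+06
Step 2: n*m = 9.194e+25*1.12e-27 = 0.103
Step 3: P = (1/3)*0.103*1.381e+06 = 4.74e+04 Pa

4.74e+04


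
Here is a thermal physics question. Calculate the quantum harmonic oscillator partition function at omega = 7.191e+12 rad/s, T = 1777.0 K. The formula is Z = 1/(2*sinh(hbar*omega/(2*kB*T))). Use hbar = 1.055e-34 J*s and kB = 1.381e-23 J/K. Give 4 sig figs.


Step 1: Compute x = hbar*omega/(kB*T) = 1.055e-34*7.191e+12/(1.381e-23*1777.0) = 0.03091
Step 2: x/2 = 0.01546
Step 3: sinh(x/2) = 0.01546
Step 4: Z = 1/(2*0.01546) = 32.35

32.35


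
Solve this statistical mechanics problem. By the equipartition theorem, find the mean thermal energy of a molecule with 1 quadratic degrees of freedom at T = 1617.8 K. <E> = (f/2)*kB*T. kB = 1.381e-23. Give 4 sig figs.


Step 1: f/2 = 1/2 = 0.5
Step 2: kB*T = 1.381e-23 * 1617.8 = 2.234e-20
Step 3: <E> = 0.5 * 2.234e-20 = 1.117e-20 J

1.117e-20


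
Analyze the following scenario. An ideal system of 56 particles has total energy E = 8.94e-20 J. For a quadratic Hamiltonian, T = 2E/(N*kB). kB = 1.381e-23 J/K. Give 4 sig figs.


Step 1: Numerator = 2*E = 2*8.94e-20 = 1.788e-19 J
Step 2: Denominator = N*kB = 56*1.381e-23 = 7.734e-22
Step 3: T = 1.788e-19 / 7.734e-22 = 231.2 K

231.2


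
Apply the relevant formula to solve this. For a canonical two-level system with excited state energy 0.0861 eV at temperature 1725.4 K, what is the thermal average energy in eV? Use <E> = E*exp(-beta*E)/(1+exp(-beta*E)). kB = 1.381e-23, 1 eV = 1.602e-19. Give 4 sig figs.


Step 1: beta*E = 0.0861*1.602e-19/(1.381e-23*1725.4) = 0.5789
Step 2: exp(-beta*E) = 0.5605
Step 3: <E> = 0.0861*0.5605/(1+0.5605) = 0.03093 eV

0.03093


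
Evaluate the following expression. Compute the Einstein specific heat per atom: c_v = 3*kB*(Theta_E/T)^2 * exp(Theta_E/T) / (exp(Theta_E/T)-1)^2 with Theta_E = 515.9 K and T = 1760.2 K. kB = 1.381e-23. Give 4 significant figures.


Step 1: x = Theta_E/T = 515.9/1760.2 = 0.2931
Step 2: x^2 = 0.0859
Step 3: exp(x) = 1.341
Step 4: c_v = 3*1.381e-23*0.0859*1.341/(1.341-1)^2 = 4.113e-23

4.113e-23


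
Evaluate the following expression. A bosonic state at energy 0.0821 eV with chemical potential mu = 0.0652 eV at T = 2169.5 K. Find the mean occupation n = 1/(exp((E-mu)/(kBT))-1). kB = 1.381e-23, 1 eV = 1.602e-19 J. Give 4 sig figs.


Step 1: (E - mu) = 0.0169 eV
Step 2: x = (E-mu)*eV/(kB*T) = 0.0169*1.602e-19/(1.381e-23*2169.5) = 0.09036
Step 3: exp(x) = 1.095
Step 4: n = 1/(exp(x)-1) = 10.57

10.57


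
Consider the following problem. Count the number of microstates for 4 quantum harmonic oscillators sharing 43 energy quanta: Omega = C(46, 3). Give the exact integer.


Step 1: Use binomial coefficient C(46, 3)
Step 2: Numerator = 46! / 43!
Step 3: Denominator = 3!
Step 4: Omega = 15180

15180


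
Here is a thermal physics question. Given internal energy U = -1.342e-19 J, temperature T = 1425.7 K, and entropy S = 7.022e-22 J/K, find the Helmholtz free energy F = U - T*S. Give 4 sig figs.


Step 1: T*S = 1425.7 * 7.022e-22 = 1.001e-18 J
Step 2: F = U - T*S = -1.342e-19 - 1.001e-18
Step 3: F = -1.135e-18 J

-1.135e-18


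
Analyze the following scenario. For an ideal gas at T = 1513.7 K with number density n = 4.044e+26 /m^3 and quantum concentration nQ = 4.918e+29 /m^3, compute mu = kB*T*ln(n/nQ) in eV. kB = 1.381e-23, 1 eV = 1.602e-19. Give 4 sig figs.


Step 1: n/nQ = 4.044e+26/4.918e+29 = 0.0008223
Step 2: ln(n/nQ) = -7.103
Step 3: mu = kB*T*ln(n/nQ) = 2.09e-20*-7.103 = -1.485e-19 J
Step 4: Convert to eV: -1.485e-19/1.602e-19 = -0.9269 eV

-0.9269


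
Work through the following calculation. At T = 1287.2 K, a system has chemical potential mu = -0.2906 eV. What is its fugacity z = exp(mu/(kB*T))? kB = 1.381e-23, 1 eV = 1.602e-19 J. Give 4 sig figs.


Step 1: Convert mu to Joules: -0.2906*1.602e-19 = -4.655e-20 J
Step 2: kB*T = 1.381e-23*1287.2 = 1.778e-20 J
Step 3: mu/(kB*T) = -2.619
Step 4: z = exp(-2.619) = 0.07288

0.07288


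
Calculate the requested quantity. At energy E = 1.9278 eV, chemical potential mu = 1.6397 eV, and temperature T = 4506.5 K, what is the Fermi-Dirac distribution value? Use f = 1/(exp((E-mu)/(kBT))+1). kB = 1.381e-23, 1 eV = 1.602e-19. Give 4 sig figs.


Step 1: (E - mu) = 1.9278 - 1.6397 = 0.2881 eV
Step 2: Convert: (E-mu)*eV = 4.615e-20 J
Step 3: x = (E-mu)*eV/(kB*T) = 0.7416
Step 4: f = 1/(exp(0.7416)+1) = 0.3227

0.3227


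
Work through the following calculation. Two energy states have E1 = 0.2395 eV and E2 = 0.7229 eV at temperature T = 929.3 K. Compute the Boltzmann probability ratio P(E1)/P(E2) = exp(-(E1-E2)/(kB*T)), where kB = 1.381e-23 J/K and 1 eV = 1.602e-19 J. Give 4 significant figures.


Step 1: Compute energy difference dE = E1 - E2 = 0.2395 - 0.7229 = -0.4834 eV
Step 2: Convert to Joules: dE_J = -0.4834 * 1.602e-19 = -7.744e-20 J
Step 3: Compute exponent = -dE_J / (kB * T) = -(-7.744e-20) / (1.381e-23 * 929.3) = 6.034
Step 4: P(E1)/P(E2) = exp(6.034) = 417.5

417.5


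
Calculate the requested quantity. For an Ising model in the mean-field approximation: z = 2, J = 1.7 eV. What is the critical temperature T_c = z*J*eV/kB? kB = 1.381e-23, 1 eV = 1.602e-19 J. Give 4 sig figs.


Step 1: z*J = 2*1.7 = 3.4 eV
Step 2: Convert to Joules: 3.4*1.602e-19 = 5.447e-19 J
Step 3: T_c = 5.447e-19 / 1.381e-23 = 3.944e+04 K

3.944e+04


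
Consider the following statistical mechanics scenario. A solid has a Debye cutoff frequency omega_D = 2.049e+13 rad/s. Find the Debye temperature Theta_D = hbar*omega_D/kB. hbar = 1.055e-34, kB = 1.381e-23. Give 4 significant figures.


Step 1: hbar*omega_D = 1.055e-34 * 2.049e+13 = 2.162e-21 J
Step 2: Theta_D = 2.162e-21 / 1.381e-23
Step 3: Theta_D = 156.5 K

156.5


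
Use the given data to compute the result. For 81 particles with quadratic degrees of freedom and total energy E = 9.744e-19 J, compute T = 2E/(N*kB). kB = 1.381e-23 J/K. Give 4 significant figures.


Step 1: Numerator = 2*E = 2*9.744e-19 = 1.949e-18 J
Step 2: Denominator = N*kB = 81*1.381e-23 = 1.119e-21
Step 3: T = 1.949e-18 / 1.119e-21 = 1742 K

1742


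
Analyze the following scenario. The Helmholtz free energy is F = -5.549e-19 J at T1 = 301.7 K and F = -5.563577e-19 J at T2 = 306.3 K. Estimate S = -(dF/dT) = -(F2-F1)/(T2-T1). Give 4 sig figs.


Step 1: dF = F2 - F1 = -5.563577e-19 - (-5.549e-19) = -1.4577e-21 J
Step 2: dT = T2 - T1 = 306.3 - 301.7 = 4.6 K
Step 3: S = -dF/dT = -(-1.4577e-21)/4.6 = 3.169e-22 J/K

3.169e-22


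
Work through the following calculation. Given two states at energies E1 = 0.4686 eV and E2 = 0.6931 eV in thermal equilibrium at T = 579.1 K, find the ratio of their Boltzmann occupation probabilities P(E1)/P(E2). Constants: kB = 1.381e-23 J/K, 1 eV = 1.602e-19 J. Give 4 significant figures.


Step 1: Compute energy difference dE = E1 - E2 = 0.4686 - 0.6931 = -0.2245 eV
Step 2: Convert to Joules: dE_J = -0.2245 * 1.602e-19 = -3.596e-20 J
Step 3: Compute exponent = -dE_J / (kB * T) = -(-3.596e-20) / (1.381e-23 * 579.1) = 4.497
Step 4: P(E1)/P(E2) = exp(4.497) = 89.76

89.76


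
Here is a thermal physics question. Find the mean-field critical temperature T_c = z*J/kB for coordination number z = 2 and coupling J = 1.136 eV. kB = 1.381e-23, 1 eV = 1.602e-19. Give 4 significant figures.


Step 1: z*J = 2*1.136 = 2.272 eV
Step 2: Convert to Joules: 2.272*1.602e-19 = 3.64e-19 J
Step 3: T_c = 3.64e-19 / 1.381e-23 = 2.636e+04 K

2.636e+04


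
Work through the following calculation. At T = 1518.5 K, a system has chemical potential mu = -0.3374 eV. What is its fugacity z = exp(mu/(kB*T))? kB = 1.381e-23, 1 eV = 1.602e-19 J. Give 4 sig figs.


Step 1: Convert mu to Joules: -0.3374*1.602e-19 = -5.405e-20 J
Step 2: kB*T = 1.381e-23*1518.5 = 2.097e-20 J
Step 3: mu/(kB*T) = -2.578
Step 4: z = exp(-2.578) = 0.07596

0.07596


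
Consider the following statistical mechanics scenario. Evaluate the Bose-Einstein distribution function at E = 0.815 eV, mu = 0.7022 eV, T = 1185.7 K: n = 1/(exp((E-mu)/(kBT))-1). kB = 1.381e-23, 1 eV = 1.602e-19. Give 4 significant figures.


Step 1: (E - mu) = 0.1128 eV
Step 2: x = (E-mu)*eV/(kB*T) = 0.1128*1.602e-19/(1.381e-23*1185.7) = 1.104
Step 3: exp(x) = 3.015
Step 4: n = 1/(exp(x)-1) = 0.4963

0.4963


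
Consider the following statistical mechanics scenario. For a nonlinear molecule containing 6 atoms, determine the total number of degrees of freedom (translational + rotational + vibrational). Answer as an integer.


Step 1: Translational DOF = 3
Step 2: Rotational DOF (nonlinear) = 3
Step 3: Vibrational DOF = 3*6 - 6 = 12
Step 4: Total = 3 + 3 + 12 = 18

18


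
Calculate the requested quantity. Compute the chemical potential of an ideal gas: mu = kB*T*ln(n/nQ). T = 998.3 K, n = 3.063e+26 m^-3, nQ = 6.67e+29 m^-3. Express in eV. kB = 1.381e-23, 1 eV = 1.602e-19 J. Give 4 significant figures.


Step 1: n/nQ = 3.063e+26/6.67e+29 = 0.0004592
Step 2: ln(n/nQ) = -7.686
Step 3: mu = kB*T*ln(n/nQ) = 1.379e-20*-7.686 = -1.06e-19 J
Step 4: Convert to eV: -1.06e-19/1.602e-19 = -0.6614 eV

-0.6614


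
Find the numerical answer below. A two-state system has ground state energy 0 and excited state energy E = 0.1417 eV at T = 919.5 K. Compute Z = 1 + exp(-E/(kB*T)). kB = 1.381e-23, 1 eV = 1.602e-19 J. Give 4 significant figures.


Step 1: Compute beta*E = E*eV/(kB*T) = 0.1417*1.602e-19/(1.381e-23*919.5) = 1.788
Step 2: exp(-beta*E) = exp(-1.788) = 0.1673
Step 3: Z = 1 + 0.1673 = 1.167

1.167


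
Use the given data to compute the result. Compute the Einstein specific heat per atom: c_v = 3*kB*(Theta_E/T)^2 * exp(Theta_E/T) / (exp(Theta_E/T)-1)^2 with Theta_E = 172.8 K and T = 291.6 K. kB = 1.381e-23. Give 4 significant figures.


Step 1: x = Theta_E/T = 172.8/291.6 = 0.5926
Step 2: x^2 = 0.3512
Step 3: exp(x) = 1.809
Step 4: c_v = 3*1.381e-23*0.3512*1.809/(1.809-1)^2 = 4.024e-23

4.024e-23


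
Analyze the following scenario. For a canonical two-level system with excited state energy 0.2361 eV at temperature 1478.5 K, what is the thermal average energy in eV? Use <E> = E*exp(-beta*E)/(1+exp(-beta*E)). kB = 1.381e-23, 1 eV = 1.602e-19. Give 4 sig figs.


Step 1: beta*E = 0.2361*1.602e-19/(1.381e-23*1478.5) = 1.852
Step 2: exp(-beta*E) = 0.1569
Step 3: <E> = 0.2361*0.1569/(1+0.1569) = 0.03201 eV

0.03201


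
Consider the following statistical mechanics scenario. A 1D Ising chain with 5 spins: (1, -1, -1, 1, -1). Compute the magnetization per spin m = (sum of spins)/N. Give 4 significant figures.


Step 1: Count up spins (+1): 2, down spins (-1): 3
Step 2: Total magnetization M = 2 - 3 = -1
Step 3: m = M/N = -1/5 = -0.2

-0.2


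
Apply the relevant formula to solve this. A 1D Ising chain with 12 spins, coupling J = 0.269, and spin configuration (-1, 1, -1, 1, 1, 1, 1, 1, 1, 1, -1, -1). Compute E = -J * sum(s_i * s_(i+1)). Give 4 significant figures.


Step 1: Nearest-neighbor products: -1, -1, -1, 1, 1, 1, 1, 1, 1, -1, 1
Step 2: Sum of products = 3
Step 3: E = -0.269 * 3 = -0.807

-0.807


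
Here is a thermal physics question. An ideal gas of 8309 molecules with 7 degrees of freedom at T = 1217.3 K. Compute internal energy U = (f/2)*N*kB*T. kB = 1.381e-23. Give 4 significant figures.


Step 1: f/2 = 7/2 = 3.5
Step 2: N*kB*T = 8309*1.381e-23*1217.3 = 1.397e-16
Step 3: U = 3.5 * 1.397e-16 = 4.889e-16 J

4.889e-16


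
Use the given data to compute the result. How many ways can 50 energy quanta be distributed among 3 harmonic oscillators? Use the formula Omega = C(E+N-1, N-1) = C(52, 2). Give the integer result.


Step 1: Use binomial coefficient C(52, 2)
Step 2: Numerator = 52! / 50!
Step 3: Denominator = 2!
Step 4: Omega = 1326

1326


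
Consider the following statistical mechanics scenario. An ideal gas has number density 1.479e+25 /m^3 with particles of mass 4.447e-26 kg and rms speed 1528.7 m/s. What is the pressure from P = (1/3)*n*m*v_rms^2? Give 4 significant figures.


Step 1: v_rms^2 = 1528.7^2 = 2.337e+06
Step 2: n*m = 1.479e+25*4.447e-26 = 0.6577
Step 3: P = (1/3)*0.6577*2.337e+06 = 5.123e+05 Pa

5.123e+05


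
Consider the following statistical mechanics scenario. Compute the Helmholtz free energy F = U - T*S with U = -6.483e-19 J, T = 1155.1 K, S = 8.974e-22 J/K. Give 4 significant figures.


Step 1: T*S = 1155.1 * 8.974e-22 = 1.037e-18 J
Step 2: F = U - T*S = -6.483e-19 - 1.037e-18
Step 3: F = -1.685e-18 J

-1.685e-18


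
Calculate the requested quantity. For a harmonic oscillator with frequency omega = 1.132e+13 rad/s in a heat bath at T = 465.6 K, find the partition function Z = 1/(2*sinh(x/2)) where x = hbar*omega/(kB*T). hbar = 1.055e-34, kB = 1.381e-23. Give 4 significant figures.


Step 1: Compute x = hbar*omega/(kB*T) = 1.055e-34*1.132e+13/(1.381e-23*465.6) = 0.1857
Step 2: x/2 = 0.09287
Step 3: sinh(x/2) = 0.093
Step 4: Z = 1/(2*0.093) = 5.376

5.376


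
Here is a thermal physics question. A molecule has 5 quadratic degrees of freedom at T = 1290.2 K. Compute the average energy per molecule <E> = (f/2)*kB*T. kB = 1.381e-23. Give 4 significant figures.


Step 1: f/2 = 5/2 = 2.5
Step 2: kB*T = 1.381e-23 * 1290.2 = 1.782e-20
Step 3: <E> = 2.5 * 1.782e-20 = 4.454e-20 J

4.454e-20


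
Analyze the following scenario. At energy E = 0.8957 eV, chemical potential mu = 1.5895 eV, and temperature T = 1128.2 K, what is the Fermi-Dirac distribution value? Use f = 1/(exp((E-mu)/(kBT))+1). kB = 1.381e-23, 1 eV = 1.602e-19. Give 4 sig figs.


Step 1: (E - mu) = 0.8957 - 1.5895 = -0.6938 eV
Step 2: Convert: (E-mu)*eV = -1.111e-19 J
Step 3: x = (E-mu)*eV/(kB*T) = -7.134
Step 4: f = 1/(exp(-7.134)+1) = 0.9992

0.9992


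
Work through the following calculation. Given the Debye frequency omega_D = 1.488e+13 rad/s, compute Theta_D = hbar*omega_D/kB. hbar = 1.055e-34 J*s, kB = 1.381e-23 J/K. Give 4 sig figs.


Step 1: hbar*omega_D = 1.055e-34 * 1.488e+13 = 1.57e-21 J
Step 2: Theta_D = 1.57e-21 / 1.381e-23
Step 3: Theta_D = 113.7 K

113.7


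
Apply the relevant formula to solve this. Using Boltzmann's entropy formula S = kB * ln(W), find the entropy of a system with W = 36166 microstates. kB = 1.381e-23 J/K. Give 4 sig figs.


Step 1: ln(W) = ln(36166) = 10.5
Step 2: S = kB * ln(W) = 1.381e-23 * 10.5
Step 3: S = 1.449e-22 J/K

1.449e-22


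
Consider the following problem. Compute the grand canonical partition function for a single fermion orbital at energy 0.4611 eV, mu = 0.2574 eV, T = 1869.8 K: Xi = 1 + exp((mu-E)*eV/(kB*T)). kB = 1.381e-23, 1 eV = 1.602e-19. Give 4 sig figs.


Step 1: (mu - E) = 0.2574 - 0.4611 = -0.2037 eV
Step 2: x = (mu-E)*eV/(kB*T) = -0.2037*1.602e-19/(1.381e-23*1869.8) = -1.264
Step 3: exp(x) = 0.2826
Step 4: Xi = 1 + 0.2826 = 1.283

1.283


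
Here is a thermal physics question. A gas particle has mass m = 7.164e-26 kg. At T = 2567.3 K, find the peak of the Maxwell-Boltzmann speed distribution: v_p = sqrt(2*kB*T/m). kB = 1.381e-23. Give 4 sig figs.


Step 1: Numerator = 2*kB*T = 2*1.381e-23*2567.3 = 7.091e-20
Step 2: Ratio = 7.091e-20 / 7.164e-26 = 9.898e+05
Step 3: v_p = sqrt(9.898e+05) = 994.9 m/s

994.9


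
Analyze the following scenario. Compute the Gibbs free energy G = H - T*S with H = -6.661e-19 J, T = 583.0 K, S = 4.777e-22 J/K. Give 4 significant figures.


Step 1: T*S = 583.0 * 4.777e-22 = 2.785e-19 J
Step 2: G = H - T*S = -6.661e-19 - 2.785e-19
Step 3: G = -9.446e-19 J

-9.446e-19


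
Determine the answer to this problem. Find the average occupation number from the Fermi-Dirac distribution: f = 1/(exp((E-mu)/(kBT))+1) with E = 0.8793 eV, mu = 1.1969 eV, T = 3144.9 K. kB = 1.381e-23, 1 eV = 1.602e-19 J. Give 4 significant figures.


Step 1: (E - mu) = 0.8793 - 1.1969 = -0.3176 eV
Step 2: Convert: (E-mu)*eV = -5.088e-20 J
Step 3: x = (E-mu)*eV/(kB*T) = -1.172
Step 4: f = 1/(exp(-1.172)+1) = 0.7634

0.7634


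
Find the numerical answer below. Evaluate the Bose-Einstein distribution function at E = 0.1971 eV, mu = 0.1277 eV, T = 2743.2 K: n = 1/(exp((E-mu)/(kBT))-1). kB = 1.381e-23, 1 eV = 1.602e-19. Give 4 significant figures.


Step 1: (E - mu) = 0.0694 eV
Step 2: x = (E-mu)*eV/(kB*T) = 0.0694*1.602e-19/(1.381e-23*2743.2) = 0.2935
Step 3: exp(x) = 1.341
Step 4: n = 1/(exp(x)-1) = 2.932

2.932


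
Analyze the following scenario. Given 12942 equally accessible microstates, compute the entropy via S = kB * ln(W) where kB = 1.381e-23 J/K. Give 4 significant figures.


Step 1: ln(W) = ln(12942) = 9.468
Step 2: S = kB * ln(W) = 1.381e-23 * 9.468
Step 3: S = 1.308e-22 J/K

1.308e-22


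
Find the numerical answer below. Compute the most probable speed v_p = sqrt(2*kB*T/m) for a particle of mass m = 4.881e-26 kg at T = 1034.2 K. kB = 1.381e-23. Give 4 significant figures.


Step 1: Numerator = 2*kB*T = 2*1.381e-23*1034.2 = 2.856e-20
Step 2: Ratio = 2.856e-20 / 4.881e-26 = 5.852e+05
Step 3: v_p = sqrt(5.852e+05) = 765 m/s

765


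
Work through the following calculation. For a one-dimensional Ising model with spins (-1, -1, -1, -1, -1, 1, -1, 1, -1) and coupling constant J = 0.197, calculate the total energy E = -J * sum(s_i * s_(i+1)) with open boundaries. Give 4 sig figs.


Step 1: Nearest-neighbor products: 1, 1, 1, 1, -1, -1, -1, -1
Step 2: Sum of products = 0
Step 3: E = -0.197 * 0 = 0

0


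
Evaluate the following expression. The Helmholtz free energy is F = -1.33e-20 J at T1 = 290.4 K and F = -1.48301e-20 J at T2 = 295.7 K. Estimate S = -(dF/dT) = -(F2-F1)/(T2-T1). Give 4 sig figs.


Step 1: dF = F2 - F1 = -1.48301e-20 - (-1.33e-20) = -1.5301e-21 J
Step 2: dT = T2 - T1 = 295.7 - 290.4 = 5.3 K
Step 3: S = -dF/dT = -(-1.5301e-21)/5.3 = 2.887e-22 J/K

2.887e-22


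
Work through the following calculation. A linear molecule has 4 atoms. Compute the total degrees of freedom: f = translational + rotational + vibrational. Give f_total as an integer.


Step 1: Translational DOF = 3
Step 2: Rotational DOF (linear) = 2
Step 3: Vibrational DOF = 3*4 - 5 = 7
Step 4: Total = 3 + 2 + 7 = 12

12


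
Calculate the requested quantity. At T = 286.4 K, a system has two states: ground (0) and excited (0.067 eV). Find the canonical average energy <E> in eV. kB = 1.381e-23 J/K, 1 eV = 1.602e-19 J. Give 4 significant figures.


Step 1: beta*E = 0.067*1.602e-19/(1.381e-23*286.4) = 2.714
Step 2: exp(-beta*E) = 0.06629
Step 3: <E> = 0.067*0.06629/(1+0.06629) = 0.004165 eV

0.004165


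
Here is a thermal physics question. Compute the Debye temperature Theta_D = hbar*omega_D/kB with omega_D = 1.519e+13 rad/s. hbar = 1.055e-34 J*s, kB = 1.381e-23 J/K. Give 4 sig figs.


Step 1: hbar*omega_D = 1.055e-34 * 1.519e+13 = 1.603e-21 J
Step 2: Theta_D = 1.603e-21 / 1.381e-23
Step 3: Theta_D = 116 K

116


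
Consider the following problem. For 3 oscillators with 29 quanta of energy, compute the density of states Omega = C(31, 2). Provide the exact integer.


Step 1: Use binomial coefficient C(31, 2)
Step 2: Numerator = 31! / 29!
Step 3: Denominator = 2!
Step 4: Omega = 465

465


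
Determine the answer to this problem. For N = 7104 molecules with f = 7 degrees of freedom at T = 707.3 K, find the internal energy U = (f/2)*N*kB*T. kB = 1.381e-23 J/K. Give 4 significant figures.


Step 1: f/2 = 7/2 = 3.5
Step 2: N*kB*T = 7104*1.381e-23*707.3 = 6.939e-17
Step 3: U = 3.5 * 6.939e-17 = 2.429e-16 J

2.429e-16


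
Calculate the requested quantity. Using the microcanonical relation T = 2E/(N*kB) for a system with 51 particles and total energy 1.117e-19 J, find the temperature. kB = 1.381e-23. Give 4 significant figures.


Step 1: Numerator = 2*E = 2*1.117e-19 = 2.234e-19 J
Step 2: Denominator = N*kB = 51*1.381e-23 = 7.043e-22
Step 3: T = 2.234e-19 / 7.043e-22 = 317.2 K

317.2


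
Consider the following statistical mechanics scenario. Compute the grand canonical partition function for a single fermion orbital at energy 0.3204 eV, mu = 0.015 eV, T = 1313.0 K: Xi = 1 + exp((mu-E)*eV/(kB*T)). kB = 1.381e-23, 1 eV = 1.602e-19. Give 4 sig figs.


Step 1: (mu - E) = 0.015 - 0.3204 = -0.3054 eV
Step 2: x = (mu-E)*eV/(kB*T) = -0.3054*1.602e-19/(1.381e-23*1313.0) = -2.698
Step 3: exp(x) = 0.06733
Step 4: Xi = 1 + 0.06733 = 1.067

1.067


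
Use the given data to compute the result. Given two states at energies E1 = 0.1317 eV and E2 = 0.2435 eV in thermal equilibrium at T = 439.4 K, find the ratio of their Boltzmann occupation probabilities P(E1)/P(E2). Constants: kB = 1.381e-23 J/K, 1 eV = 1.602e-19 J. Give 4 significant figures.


Step 1: Compute energy difference dE = E1 - E2 = 0.1317 - 0.2435 = -0.1118 eV
Step 2: Convert to Joules: dE_J = -0.1118 * 1.602e-19 = -1.791e-20 J
Step 3: Compute exponent = -dE_J / (kB * T) = -(-1.791e-20) / (1.381e-23 * 439.4) = 2.952
Step 4: P(E1)/P(E2) = exp(2.952) = 19.14

19.14


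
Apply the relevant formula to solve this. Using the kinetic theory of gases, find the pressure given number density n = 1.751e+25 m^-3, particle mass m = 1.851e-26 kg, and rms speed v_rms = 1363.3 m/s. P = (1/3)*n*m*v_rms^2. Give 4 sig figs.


Step 1: v_rms^2 = 1363.3^2 = 1.859e+06
Step 2: n*m = 1.751e+25*1.851e-26 = 0.3241
Step 3: P = (1/3)*0.3241*1.859e+06 = 2.008e+05 Pa

2.008e+05


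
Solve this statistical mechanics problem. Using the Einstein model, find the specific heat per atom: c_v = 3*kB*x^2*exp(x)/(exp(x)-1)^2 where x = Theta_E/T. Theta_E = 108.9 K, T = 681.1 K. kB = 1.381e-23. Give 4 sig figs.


Step 1: x = Theta_E/T = 108.9/681.1 = 0.1599
Step 2: x^2 = 0.02556
Step 3: exp(x) = 1.173
Step 4: c_v = 3*1.381e-23*0.02556*1.173/(1.173-1)^2 = 4.134e-23

4.134e-23


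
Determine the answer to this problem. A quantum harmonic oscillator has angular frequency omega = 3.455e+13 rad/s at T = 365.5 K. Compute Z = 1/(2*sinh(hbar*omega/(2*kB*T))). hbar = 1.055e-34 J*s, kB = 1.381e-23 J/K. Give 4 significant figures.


Step 1: Compute x = hbar*omega/(kB*T) = 1.055e-34*3.455e+13/(1.381e-23*365.5) = 0.7221
Step 2: x/2 = 0.3611
Step 3: sinh(x/2) = 0.369
Step 4: Z = 1/(2*0.369) = 1.355

1.355


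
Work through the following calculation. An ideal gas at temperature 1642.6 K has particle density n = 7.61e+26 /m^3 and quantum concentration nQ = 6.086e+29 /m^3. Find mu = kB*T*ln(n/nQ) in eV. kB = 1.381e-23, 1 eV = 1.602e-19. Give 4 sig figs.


Step 1: n/nQ = 7.61e+26/6.086e+29 = 0.00125
Step 2: ln(n/nQ) = -6.684
Step 3: mu = kB*T*ln(n/nQ) = 2.268e-20*-6.684 = -1.516e-19 J
Step 4: Convert to eV: -1.516e-19/1.602e-19 = -0.9465 eV

-0.9465


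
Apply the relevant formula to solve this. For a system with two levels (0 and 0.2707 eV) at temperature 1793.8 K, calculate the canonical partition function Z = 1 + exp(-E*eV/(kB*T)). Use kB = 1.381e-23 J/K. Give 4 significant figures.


Step 1: Compute beta*E = E*eV/(kB*T) = 0.2707*1.602e-19/(1.381e-23*1793.8) = 1.751
Step 2: exp(-beta*E) = exp(-1.751) = 0.1737
Step 3: Z = 1 + 0.1737 = 1.174

1.174


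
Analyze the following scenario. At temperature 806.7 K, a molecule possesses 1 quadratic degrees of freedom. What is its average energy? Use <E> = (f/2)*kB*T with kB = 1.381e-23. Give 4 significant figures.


Step 1: f/2 = 1/2 = 0.5
Step 2: kB*T = 1.381e-23 * 806.7 = 1.114e-20
Step 3: <E> = 0.5 * 1.114e-20 = 5.57e-21 J

5.57e-21


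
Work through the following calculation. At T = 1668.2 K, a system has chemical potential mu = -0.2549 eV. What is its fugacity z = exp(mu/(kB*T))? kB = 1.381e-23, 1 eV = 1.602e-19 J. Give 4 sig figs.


Step 1: Convert mu to Joules: -0.2549*1.602e-19 = -4.083e-20 J
Step 2: kB*T = 1.381e-23*1668.2 = 2.304e-20 J
Step 3: mu/(kB*T) = -1.773
Step 4: z = exp(-1.773) = 0.1699

0.1699


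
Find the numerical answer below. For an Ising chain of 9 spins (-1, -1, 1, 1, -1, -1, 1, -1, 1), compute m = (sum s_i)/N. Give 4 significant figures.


Step 1: Count up spins (+1): 4, down spins (-1): 5
Step 2: Total magnetization M = 4 - 5 = -1
Step 3: m = M/N = -1/9 = -0.1111

-0.1111


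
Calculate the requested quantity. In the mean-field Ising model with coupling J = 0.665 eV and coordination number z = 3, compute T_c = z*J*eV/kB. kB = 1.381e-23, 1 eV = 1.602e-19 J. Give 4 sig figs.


Step 1: z*J = 3*0.665 = 1.995 eV
Step 2: Convert to Joules: 1.995*1.602e-19 = 3.196e-19 J
Step 3: T_c = 3.196e-19 / 1.381e-23 = 2.314e+04 K

2.314e+04


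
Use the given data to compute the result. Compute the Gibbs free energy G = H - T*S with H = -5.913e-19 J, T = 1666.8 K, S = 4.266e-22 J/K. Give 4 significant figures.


Step 1: T*S = 1666.8 * 4.266e-22 = 7.111e-19 J
Step 2: G = H - T*S = -5.913e-19 - 7.111e-19
Step 3: G = -1.302e-18 J

-1.302e-18


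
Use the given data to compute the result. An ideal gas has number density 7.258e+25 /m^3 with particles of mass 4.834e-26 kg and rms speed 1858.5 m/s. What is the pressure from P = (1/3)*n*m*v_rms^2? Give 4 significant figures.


Step 1: v_rms^2 = 1858.5^2 = 3.454e+06
Step 2: n*m = 7.258e+25*4.834e-26 = 3.509
Step 3: P = (1/3)*3.509*3.454e+06 = 4.039e+06 Pa

4.039e+06


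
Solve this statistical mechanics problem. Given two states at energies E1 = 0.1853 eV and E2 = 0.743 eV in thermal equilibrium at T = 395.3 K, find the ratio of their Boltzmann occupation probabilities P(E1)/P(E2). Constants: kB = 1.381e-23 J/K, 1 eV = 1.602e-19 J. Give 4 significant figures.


Step 1: Compute energy difference dE = E1 - E2 = 0.1853 - 0.743 = -0.5577 eV
Step 2: Convert to Joules: dE_J = -0.5577 * 1.602e-19 = -8.934e-20 J
Step 3: Compute exponent = -dE_J / (kB * T) = -(-8.934e-20) / (1.381e-23 * 395.3) = 16.37
Step 4: P(E1)/P(E2) = exp(16.37) = 1.281e+07

1.281e+07


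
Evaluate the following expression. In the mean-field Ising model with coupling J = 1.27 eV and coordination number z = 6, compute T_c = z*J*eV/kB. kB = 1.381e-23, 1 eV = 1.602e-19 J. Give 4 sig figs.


Step 1: z*J = 6*1.27 = 7.62 eV
Step 2: Convert to Joules: 7.62*1.602e-19 = 1.221e-18 J
Step 3: T_c = 1.221e-18 / 1.381e-23 = 8.839e+04 K

8.839e+04


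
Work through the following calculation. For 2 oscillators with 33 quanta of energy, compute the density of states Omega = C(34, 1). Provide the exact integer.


Step 1: Use binomial coefficient C(34, 1)
Step 2: Numerator = 34! / 33!
Step 3: Denominator = 1!
Step 4: Omega = 34

34


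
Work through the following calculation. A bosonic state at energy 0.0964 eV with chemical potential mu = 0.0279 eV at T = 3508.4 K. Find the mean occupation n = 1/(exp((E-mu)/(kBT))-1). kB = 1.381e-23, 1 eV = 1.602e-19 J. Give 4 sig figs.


Step 1: (E - mu) = 0.0685 eV
Step 2: x = (E-mu)*eV/(kB*T) = 0.0685*1.602e-19/(1.381e-23*3508.4) = 0.2265
Step 3: exp(x) = 1.254
Step 4: n = 1/(exp(x)-1) = 3.934

3.934


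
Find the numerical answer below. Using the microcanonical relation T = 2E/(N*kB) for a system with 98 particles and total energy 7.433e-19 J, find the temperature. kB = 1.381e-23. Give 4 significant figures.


Step 1: Numerator = 2*E = 2*7.433e-19 = 1.487e-18 J
Step 2: Denominator = N*kB = 98*1.381e-23 = 1.353e-21
Step 3: T = 1.487e-18 / 1.353e-21 = 1098 K

1098


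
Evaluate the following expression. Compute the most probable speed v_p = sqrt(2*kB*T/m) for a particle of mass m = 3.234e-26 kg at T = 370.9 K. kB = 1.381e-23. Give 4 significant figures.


Step 1: Numerator = 2*kB*T = 2*1.381e-23*370.9 = 1.024e-20
Step 2: Ratio = 1.024e-20 / 3.234e-26 = 3.168e+05
Step 3: v_p = sqrt(3.168e+05) = 562.8 m/s

562.8


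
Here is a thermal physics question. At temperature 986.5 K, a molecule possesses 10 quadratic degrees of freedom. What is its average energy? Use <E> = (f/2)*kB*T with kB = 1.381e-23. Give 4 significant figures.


Step 1: f/2 = 10/2 = 5
Step 2: kB*T = 1.381e-23 * 986.5 = 1.362e-20
Step 3: <E> = 5 * 1.362e-20 = 6.812e-20 J

6.812e-20


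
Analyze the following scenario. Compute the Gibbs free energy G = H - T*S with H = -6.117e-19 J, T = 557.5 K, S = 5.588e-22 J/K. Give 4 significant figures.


Step 1: T*S = 557.5 * 5.588e-22 = 3.115e-19 J
Step 2: G = H - T*S = -6.117e-19 - 3.115e-19
Step 3: G = -9.232e-19 J

-9.232e-19


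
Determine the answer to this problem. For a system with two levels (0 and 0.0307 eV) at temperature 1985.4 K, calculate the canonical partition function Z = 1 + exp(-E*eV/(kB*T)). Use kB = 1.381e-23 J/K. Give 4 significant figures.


Step 1: Compute beta*E = E*eV/(kB*T) = 0.0307*1.602e-19/(1.381e-23*1985.4) = 0.1794
Step 2: exp(-beta*E) = exp(-0.1794) = 0.8358
Step 3: Z = 1 + 0.8358 = 1.836

1.836


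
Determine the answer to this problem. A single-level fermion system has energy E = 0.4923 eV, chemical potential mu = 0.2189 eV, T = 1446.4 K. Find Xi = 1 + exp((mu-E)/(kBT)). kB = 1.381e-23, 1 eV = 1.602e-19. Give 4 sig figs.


Step 1: (mu - E) = 0.2189 - 0.4923 = -0.2734 eV
Step 2: x = (mu-E)*eV/(kB*T) = -0.2734*1.602e-19/(1.381e-23*1446.4) = -2.193
Step 3: exp(x) = 0.1116
Step 4: Xi = 1 + 0.1116 = 1.112

1.112


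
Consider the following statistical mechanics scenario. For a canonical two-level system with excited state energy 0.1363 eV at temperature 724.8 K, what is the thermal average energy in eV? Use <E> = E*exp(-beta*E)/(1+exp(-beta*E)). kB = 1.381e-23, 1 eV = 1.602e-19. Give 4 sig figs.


Step 1: beta*E = 0.1363*1.602e-19/(1.381e-23*724.8) = 2.181
Step 2: exp(-beta*E) = 0.1129
Step 3: <E> = 0.1363*0.1129/(1+0.1129) = 0.01382 eV

0.01382


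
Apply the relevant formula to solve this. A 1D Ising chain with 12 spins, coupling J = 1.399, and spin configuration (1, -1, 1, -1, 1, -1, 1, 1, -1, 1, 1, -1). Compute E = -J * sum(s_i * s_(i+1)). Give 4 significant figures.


Step 1: Nearest-neighbor products: -1, -1, -1, -1, -1, -1, 1, -1, -1, 1, -1
Step 2: Sum of products = -7
Step 3: E = -1.399 * -7 = 9.793

9.793


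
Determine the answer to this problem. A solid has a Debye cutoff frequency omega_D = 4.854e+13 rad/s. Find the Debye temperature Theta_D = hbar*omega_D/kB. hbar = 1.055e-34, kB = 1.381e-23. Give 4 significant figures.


Step 1: hbar*omega_D = 1.055e-34 * 4.854e+13 = 5.121e-21 J
Step 2: Theta_D = 5.121e-21 / 1.381e-23
Step 3: Theta_D = 370.8 K

370.8


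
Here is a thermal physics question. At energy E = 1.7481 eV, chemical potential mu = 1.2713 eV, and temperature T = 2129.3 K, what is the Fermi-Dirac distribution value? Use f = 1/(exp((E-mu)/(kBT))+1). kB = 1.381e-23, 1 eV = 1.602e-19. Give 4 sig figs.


Step 1: (E - mu) = 1.7481 - 1.2713 = 0.4768 eV
Step 2: Convert: (E-mu)*eV = 7.638e-20 J
Step 3: x = (E-mu)*eV/(kB*T) = 2.598
Step 4: f = 1/(exp(2.598)+1) = 0.06929

0.06929


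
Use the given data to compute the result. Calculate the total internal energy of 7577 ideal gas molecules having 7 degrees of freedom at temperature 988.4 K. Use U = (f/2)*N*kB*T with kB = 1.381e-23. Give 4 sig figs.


Step 1: f/2 = 7/2 = 3.5
Step 2: N*kB*T = 7577*1.381e-23*988.4 = 1.034e-16
Step 3: U = 3.5 * 1.034e-16 = 3.62e-16 J

3.62e-16


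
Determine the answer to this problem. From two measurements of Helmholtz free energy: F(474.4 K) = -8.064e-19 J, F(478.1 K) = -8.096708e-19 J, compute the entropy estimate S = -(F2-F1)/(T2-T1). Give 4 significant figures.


Step 1: dF = F2 - F1 = -8.096708e-19 - (-8.064e-19) = -3.2708e-21 J
Step 2: dT = T2 - T1 = 478.1 - 474.4 = 3.7 K
Step 3: S = -dF/dT = -(-3.2708e-21)/3.7 = 8.84e-22 J/K

8.84e-22
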